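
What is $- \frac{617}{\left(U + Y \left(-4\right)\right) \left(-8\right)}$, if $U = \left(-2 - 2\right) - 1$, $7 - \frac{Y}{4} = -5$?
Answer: $- \frac{617}{1576} \approx -0.3915$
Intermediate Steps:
$Y = 48$ ($Y = 28 - -20 = 28 + 20 = 48$)
$U = -5$ ($U = -4 - 1 = -5$)
$- \frac{617}{\left(U + Y \left(-4\right)\right) \left(-8\right)} = - \frac{617}{\left(-5 + 48 \left(-4\right)\right) \left(-8\right)} = - \frac{617}{\left(-5 - 192\right) \left(-8\right)} = - \frac{617}{\left(-197\right) \left(-8\right)} = - \frac{617}{1576}$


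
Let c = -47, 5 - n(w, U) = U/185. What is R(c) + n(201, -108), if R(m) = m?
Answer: -7662/185 ≈ -41.416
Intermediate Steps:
n(w, U) = 5 - U/185
R(c) + n(201, -108) = -47 + (5 - 1/185*(-108)) = -47 + (5 + 108/185) = -47 + 1033/185 = -7662/185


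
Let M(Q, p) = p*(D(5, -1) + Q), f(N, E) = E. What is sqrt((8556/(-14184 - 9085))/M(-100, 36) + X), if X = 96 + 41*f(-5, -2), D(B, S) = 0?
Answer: sqrt(6822273920991)/698070 ≈ 3.7417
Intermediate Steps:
M(Q, p) = Q*p (M(Q, p) = p*(0 + Q) = p*Q = Q*p)
X = 14 (X = 96 + 41*(-2) = 96 - 82 = 14)
sqrt((8556/(-14184 - 9085))/M(-100, 36) + X) = sqrt((8556/(-14184 - 9085))/((-100*36)) + 14) = sqrt((8556/(-23269))/(-3600) + 14) = sqrt((8556*(-1/23269))*(-1/3600) + 14) = sqrt(-8556/23269*(-1/3600) + 14) = sqrt(713/6980700 + 14) = sqrt(97730513/6980700) = sqrt(6822273920991)/698070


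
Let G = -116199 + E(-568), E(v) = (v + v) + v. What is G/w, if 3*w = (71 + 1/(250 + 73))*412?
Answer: -114248007/9448808 ≈ -12.091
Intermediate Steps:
E(v) = 3*v (E(v) = 2*v + v = 3*v)
w = 9448808/969 (w = ((71 + 1/(250 + 73))*412)/3 = ((71 + 1/323)*412)/3 = ((22934/323)*412)/3 = (⅓)*(9448808/323) = 9448808/969 ≈ 9751.1)
G = -117903 (G = -116199 + 3*(-568) = -116199 - 1704 = -117903)
G/w = -117903/9448808/969 = -117903*969/9448808 = -114248007/9448808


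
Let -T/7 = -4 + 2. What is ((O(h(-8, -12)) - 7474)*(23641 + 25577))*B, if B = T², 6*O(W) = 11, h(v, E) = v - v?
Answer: -72081959404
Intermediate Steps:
h(v, E) = 0
O(W) = 11/6 (O(W) = (⅙)*11 = 11/6)
T = 14 (T = -7*(-4 + 2) = -7*(-2) = 14)
B = 196 (B = 14² = 196)
((O(h(-8, -12)) - 7474)*(23641 + 25577))*B = ((11/6 - 7474)*(23641 + 25577))*196 = -44833/6*49218*196 = -367765099*196 = -72081959404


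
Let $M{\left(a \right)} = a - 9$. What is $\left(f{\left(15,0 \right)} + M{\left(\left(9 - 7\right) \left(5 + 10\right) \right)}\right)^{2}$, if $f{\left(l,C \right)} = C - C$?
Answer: $441$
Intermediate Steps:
$f{\left(l,C \right)} = 0$
$M{\left(a \right)} = -9 + a$
$\left(f{\left(15,0 \right)} + M{\left(\left(9 - 7\right) \left(5 + 10\right) \right)}\right)^{2} = \left(0 - \left(9 - \left(9 - 7\right) \left(5 + 10\right)\right)\right)^{2} = \left(0 + \left(-9 + 2 \cdot 15\right)\right)^{2} = \left(0 + \left(-9 + 30\right)\right)^{2} = \left(0 + 21\right)^{2} = 21^{2} = 441$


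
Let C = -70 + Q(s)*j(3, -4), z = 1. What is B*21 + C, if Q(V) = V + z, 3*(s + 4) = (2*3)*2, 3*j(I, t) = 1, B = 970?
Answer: 60901/3 ≈ 20300.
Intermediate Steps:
j(I, t) = 1/3 (j(I, t) = (1/3)*1 = 1/3)
s = 0 (s = -4 + ((2*3)*2)/3 = -4 + (6*2)/3 = -4 + (1/3)*12 = -4 + 4 = 0)
Q(V) = 1 + V (Q(V) = V + 1 = 1 + V)
C = -209/3 (C = -70 + (1 + 0)*(1/3) = -70 + 1*(1/3) = -70 + 1/3 = -209/3 ≈ -69.667)
B*21 + C = 970*21 - 209/3 = 20370 - 209/3 = 60901/3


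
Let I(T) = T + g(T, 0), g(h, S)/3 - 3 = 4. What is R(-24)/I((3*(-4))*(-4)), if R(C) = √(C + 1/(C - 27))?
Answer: 35*I*√51/3519 ≈ 0.071029*I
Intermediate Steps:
g(h, S) = 21 (g(h, S) = 9 + 3*4 = 9 + 12 = 21)
I(T) = 21 + T (I(T) = T + 21 = 21 + T)
R(C) = √(C + 1/(-27 + C))
R(-24)/I((3*(-4))*(-4)) = √((1 - 24*(-27 - 24))/(-27 - 24))/(21 + (3*(-4))*(-4)) = √((1 - 24*(-51))/(-51))/(21 - 12*(-4)) = √(-(1 + 1224)/51)/(21 + 48) = √(-1/51*1225)/69 = √(-1225/51)*(1/69) = (35*I*√51/51)*(1/69) = 35*I*√51/3519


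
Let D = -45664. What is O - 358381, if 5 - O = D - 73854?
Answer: -238858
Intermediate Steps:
O = 119523 (O = 5 - (-45664 - 73854) = 5 - 1*(-119518) = 5 + 119518 = 119523)
O - 358381 = 119523 - 358381 = -238858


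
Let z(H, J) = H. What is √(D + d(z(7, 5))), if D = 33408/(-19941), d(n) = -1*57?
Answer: 27*I*√12305/391 ≈ 7.66*I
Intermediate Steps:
d(n) = -57
D = -11136/6647 (D = 33408*(-1/19941) = -11136/6647 ≈ -1.6753)
√(D + d(z(7, 5))) = √(-11136/6647 - 57) = √(-390015/6647) = 27*I*√12305/391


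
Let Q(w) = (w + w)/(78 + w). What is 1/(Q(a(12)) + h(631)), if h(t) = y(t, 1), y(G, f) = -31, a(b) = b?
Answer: -15/461 ≈ -0.032538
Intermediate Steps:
Q(w) = 2*w/(78 + w) (Q(w) = (2*w)/(78 + w) = 2*w/(78 + w))
h(t) = -31
1/(Q(a(12)) + h(631)) = 1/(2*12/(78 + 12) - 31) = 1/(2*12/90 - 31) = 1/(2*12*(1/90) - 31) = 1/(4/15 - 31) = 1/(-461/15) = -15/461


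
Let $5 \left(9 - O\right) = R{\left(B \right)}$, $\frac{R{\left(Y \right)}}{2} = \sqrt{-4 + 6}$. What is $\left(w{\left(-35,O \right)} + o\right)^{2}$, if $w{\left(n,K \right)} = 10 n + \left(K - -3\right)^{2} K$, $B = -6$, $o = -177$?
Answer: $\frac{10144680537}{15625} - \frac{702227648 \sqrt{2}}{3125} \approx 3.3147 \cdot 10^{5}$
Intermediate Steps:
$R{\left(Y \right)} = 2 \sqrt{2}$ ($R{\left(Y \right)} = 2 \sqrt{-4 + 6} = 2 \sqrt{2}$)
$O = 9 - \frac{2 \sqrt{2}}{5} \approx 8.4343$
$w{\left(n,K \right)} = 10 n + K \left(3 + K\right)^{2}$ ($w{\left(n,K \right)} = 10 n + \left(K + 3\right)^{2} K = 10 n + \left(3 + K\right)^{2} K = 10 n + K \left(3 + K\right)^{2}$)
$\left(w{\left(-35,O \right)} + o\right)^{2} = \left(\left(10 \left(-35\right) + \left(9 - \frac{2 \sqrt{2}}{5}\right) \left(3 + \left(9 - \frac{2 \sqrt{2}}{5}\right)\right)^{2}\right) - 177\right)^{2} = \left(\left(-350 + \left(9 - \frac{2 \sqrt{2}}{5}\right) \left(12 - \frac{2 \sqrt{2}}{5}\right)^{2}\right) - 177\right)^{2} = \left(\left(-350 + \left(12 - \frac{2 \sqrt{2}}{5}\right)^{2} \left(9 - \frac{2 \sqrt{2}}{5}\right)\right) - 177\right)^{2} = \left(-527 + \left(12 - \frac{2 \sqrt{2}}{5}\right)^{2} \left(9 - \frac{2 \sqrt{2}}{5}\right)\right)^{2}$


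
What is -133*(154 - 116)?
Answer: -5054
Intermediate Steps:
-133*(154 - 116) = -133*38 = -5054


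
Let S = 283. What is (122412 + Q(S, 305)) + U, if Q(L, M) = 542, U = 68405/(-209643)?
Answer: 25776377017/209643 ≈ 1.2295e+5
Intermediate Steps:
U = -68405/209643 (U = 68405*(-1/209643) = -68405/209643 ≈ -0.32629)
(122412 + Q(S, 305)) + U = (122412 + 542) - 68405/209643 = 122954 - 68405/209643 = 25776377017/209643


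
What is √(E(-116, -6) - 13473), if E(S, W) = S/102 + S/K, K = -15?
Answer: I*√875652915/255 ≈ 116.04*I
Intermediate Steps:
E(S, W) = -29*S/510 (E(S, W) = S/102 + S/(-15) = S*(1/102) + S*(-1/15) = S/102 - S/15 = -29*S/510)
√(E(-116, -6) - 13473) = √(-29/510*(-116) - 13473) = √(1682/255 - 13473) = √(-3433933/255) = I*√875652915/255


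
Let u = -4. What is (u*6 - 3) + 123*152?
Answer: 18669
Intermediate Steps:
(u*6 - 3) + 123*152 = (-4*6 - 3) + 123*152 = (-24 - 3) + 18696 = -27 + 18696 = 18669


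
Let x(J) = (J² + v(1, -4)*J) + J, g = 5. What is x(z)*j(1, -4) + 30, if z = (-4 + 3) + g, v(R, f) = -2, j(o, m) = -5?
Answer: -30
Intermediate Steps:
z = 4 (z = (-4 + 3) + 5 = -1 + 5 = 4)
x(J) = J² - J (x(J) = (J² - 2*J) + J = J² - J)
x(z)*j(1, -4) + 30 = (4*(-1 + 4))*(-5) + 30 = (4*3)*(-5) + 30 = 12*(-5) + 30 = -60 + 30 = -30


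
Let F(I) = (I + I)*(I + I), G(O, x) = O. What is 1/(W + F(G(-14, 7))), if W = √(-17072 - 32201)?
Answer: 112/94847 - I*√49273/663929 ≈ 0.0011808 - 0.00033434*I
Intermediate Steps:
F(I) = 4*I² (F(I) = (2*I)*(2*I) = 4*I²)
W = I*√49273 (W = √(-49273) = I*√49273 ≈ 221.98*I)
1/(W + F(G(-14, 7))) = 1/(I*√49273 + 4*(-14)²) = 1/(I*√49273 + 4*196) = 1/(I*√49273 + 784) = 1/(784 + I*√49273)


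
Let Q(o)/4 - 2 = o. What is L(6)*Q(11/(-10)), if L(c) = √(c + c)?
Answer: 36*√3/5 ≈ 12.471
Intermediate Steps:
Q(o) = 8 + 4*o
L(c) = √2*√c (L(c) = √(2*c) = √2*√c)
L(6)*Q(11/(-10)) = (√2*√6)*(8 + 4*(11/(-10))) = (2*√3)*(8 + 4*(11*(-⅒))) = (2*√3)*(8 + 4*(-11/10)) = (2*√3)*(8 - 22/5) = (2*√3)*(18/5) = 36*√3/5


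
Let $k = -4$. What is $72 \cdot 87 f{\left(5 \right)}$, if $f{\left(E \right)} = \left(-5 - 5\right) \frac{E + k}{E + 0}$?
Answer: $-12528$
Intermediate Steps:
$f{\left(E \right)} = - \frac{10 \left(-4 + E\right)}{E}$ ($f{\left(E \right)} = \left(-5 - 5\right) \frac{E - 4}{E + 0} = - 10 \frac{-4 + E}{E} = - \frac{10 \left(-4 + E\right)}{E}$)
$72 \cdot 87 f{\left(5 \right)} = 72 \cdot 87 \left(-10 + \frac{40}{5}\right) = 6264 \left(-10 + 40 \cdot \frac{1}{5}\right) = 6264 \left(-10 + 8\right) = 6264 \left(-2\right) = -12528$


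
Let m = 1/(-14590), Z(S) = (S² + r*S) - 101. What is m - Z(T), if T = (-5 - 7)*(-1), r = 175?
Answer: -31266371/14590 ≈ -2143.0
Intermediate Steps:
T = 12 (T = -12*(-1) = 12)
Z(S) = -101 + S² + 175*S (Z(S) = (S² + 175*S) - 101 = -101 + S² + 175*S)
m = -1/14590 ≈ -6.8540e-5
m - Z(T) = -1/14590 - (-101 + 12² + 175*12) = -1/14590 - (-101 + 144 + 2100) = -1/14590 - 1*2143 = -1/14590 - 2143 = -31266371/14590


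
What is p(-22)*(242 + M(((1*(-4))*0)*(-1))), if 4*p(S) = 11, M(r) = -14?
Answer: 627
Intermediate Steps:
p(S) = 11/4 (p(S) = (¼)*11 = 11/4)
p(-22)*(242 + M(((1*(-4))*0)*(-1))) = 11*(242 - 14)/4 = (11/4)*228 = 627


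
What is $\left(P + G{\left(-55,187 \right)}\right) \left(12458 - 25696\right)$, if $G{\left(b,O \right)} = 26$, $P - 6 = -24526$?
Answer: $324251572$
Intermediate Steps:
$P = -24520$ ($P = 6 - 24526 = -24520$)
$\left(P + G{\left(-55,187 \right)}\right) \left(12458 - 25696\right) = \left(-24520 + 26\right) \left(12458 - 25696\right) = \left(-24494\right) \left(-13238\right) = 324251572$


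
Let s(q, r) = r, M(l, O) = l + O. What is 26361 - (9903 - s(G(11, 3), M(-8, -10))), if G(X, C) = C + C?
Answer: 16440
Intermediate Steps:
G(X, C) = 2*C
M(l, O) = O + l
26361 - (9903 - s(G(11, 3), M(-8, -10))) = 26361 - (9903 - (-10 - 8)) = 26361 - (9903 - 1*(-18)) = 26361 - (9903 + 18) = 26361 - 1*9921 = 26361 - 9921 = 16440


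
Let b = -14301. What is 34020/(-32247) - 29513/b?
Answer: 51687299/51240483 ≈ 1.0087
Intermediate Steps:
34020/(-32247) - 29513/b = 34020/(-32247) - 29513/(-14301) = 34020*(-1/32247) - 29513*(-1/14301) = -3780/3583 + 29513/14301 = 51687299/51240483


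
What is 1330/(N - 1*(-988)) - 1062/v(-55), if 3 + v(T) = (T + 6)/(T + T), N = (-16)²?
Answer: 72848905/174782 ≈ 416.80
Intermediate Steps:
N = 256
v(T) = -3 + (6 + T)/(2*T) (v(T) = -3 + (T + 6)/(T + T) = -3 + (6 + T)/((2*T)) = -3 + (6 + T)*(1/(2*T)) = -3 + (6 + T)/(2*T))
1330/(N - 1*(-988)) - 1062/v(-55) = 1330/(256 - 1*(-988)) - 1062/(-5/2 + 3/(-55)) = 1330/(256 + 988) - 1062/(-5/2 + 3*(-1/55)) = 1330/1244 - 1062/(-5/2 - 3/55) = 1330*(1/1244) - 1062/(-281/110) = 665/622 - 1062*(-110/281) = 665/622 + 116820/281 = 72848905/174782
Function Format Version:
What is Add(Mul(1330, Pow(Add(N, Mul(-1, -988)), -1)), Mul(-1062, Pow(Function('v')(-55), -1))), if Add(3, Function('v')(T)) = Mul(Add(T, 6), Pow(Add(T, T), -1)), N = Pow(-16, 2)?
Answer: Rational(72848905, 174782) ≈ 416.80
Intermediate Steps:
N = 256
Function('v')(T) = Add(-3, Mul(Rational(1, 2), Pow(T, -1), Add(6, T))) (Function('v')(T) = Add(-3, Mul(Add(T, 6), Pow(Add(T, T), -1))) = Add(-3, Mul(Add(6, T), Pow(Mul(2, T), -1))) = Add(-3, Mul(Add(6, T), Mul(Rational(1, 2), Pow(T, -1)))) = Add(-3, Mul(Rational(1, 2), Pow(T, -1), Add(6, T))))
Add(Mul(1330, Pow(Add(N, Mul(-1, -988)), -1)), Mul(-1062, Pow(Function('v')(-55), -1))) = Add(Mul(1330, Pow(Add(256, Mul(-1, -988)), -1)), Mul(-1062, Pow(Add(Rational(-5, 2), Mul(3, Pow(-55, -1))), -1))) = Add(Mul(1330, Pow(Add(256, 988), -1)), Mul(-1062, Pow(Add(Rational(-5, 2), Mul(3, Rational(-1, 55))), -1))) = Add(Mul(1330, Pow(1244, -1)), Mul(-1062, Pow(Add(Rational(-5, 2), Rational(-3, 55)), -1))) = Add(Mul(1330, Rational(1, 1244)), Mul(-1062, Pow(Rational(-281, 110), -1))) = Add(Rational(665, 622), Mul(-1062, Rational(-110, 281))) = Add(Rational(665, 622), Rational(116820, 281)) = Rational(72848905, 174782)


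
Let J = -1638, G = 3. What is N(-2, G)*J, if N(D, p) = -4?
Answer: 6552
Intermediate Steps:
N(-2, G)*J = -4*(-1638) = 6552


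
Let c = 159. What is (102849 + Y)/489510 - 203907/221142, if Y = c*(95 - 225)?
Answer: -755937844/1002326115 ≈ -0.75418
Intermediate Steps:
Y = -20670 (Y = 159*(95 - 225) = 159*(-130) = -20670)
(102849 + Y)/489510 - 203907/221142 = (102849 - 20670)/489510 - 203907/221142 = 82179*(1/489510) - 203907*1/221142 = 9131/54390 - 67969/73714 = -755937844/1002326115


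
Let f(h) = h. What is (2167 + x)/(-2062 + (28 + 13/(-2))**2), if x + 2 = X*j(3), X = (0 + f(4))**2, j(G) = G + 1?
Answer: -2972/2133 ≈ -1.3933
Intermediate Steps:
j(G) = 1 + G
X = 16 (X = (0 + 4)**2 = 4**2 = 16)
x = 62 (x = -2 + 16*(1 + 3) = -2 + 16*4 = -2 + 64 = 62)
(2167 + x)/(-2062 + (28 + 13/(-2))**2) = (2167 + 62)/(-2062 + (28 + 13/(-2))**2) = 2229/(-2062 + (28 + 13*(-1/2))**2) = 2229/(-2062 + (28 - 13/2)**2) = 2229/(-2062 + (43/2)**2) = 2229/(-2062 + 1849/4) = 2229/(-6399/4) = 2229*(-4/6399) = -2972/2133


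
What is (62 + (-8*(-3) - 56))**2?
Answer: 900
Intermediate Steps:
(62 + (-8*(-3) - 56))**2 = (62 + (24 - 56))**2 = (62 - 32)**2 = 30**2 = 900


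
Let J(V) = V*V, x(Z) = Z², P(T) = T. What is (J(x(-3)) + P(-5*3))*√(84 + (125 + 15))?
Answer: 264*√14 ≈ 987.80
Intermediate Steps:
J(V) = V²
(J(x(-3)) + P(-5*3))*√(84 + (125 + 15)) = (((-3)²)² - 5*3)*√(84 + (125 + 15)) = (9² - 15)*√(84 + 140) = (81 - 15)*√224 = 66*(4*√14) = 264*√14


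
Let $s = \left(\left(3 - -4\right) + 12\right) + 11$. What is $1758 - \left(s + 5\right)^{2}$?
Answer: $533$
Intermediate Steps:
$s = 30$ ($s = \left(\left(3 + 4\right) + 12\right) + 11 = \left(7 + 12\right) + 11 = 19 + 11 = 30$)
$1758 - \left(s + 5\right)^{2} = 1758 - \left(30 + 5\right)^{2} = 1758 - 35^{2} = 1758 - 1225 = 533$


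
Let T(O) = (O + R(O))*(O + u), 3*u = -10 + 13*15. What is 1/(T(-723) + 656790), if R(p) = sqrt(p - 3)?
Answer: 1702401/1932589063510 + 5456*I*sqrt(6)/966294531755 ≈ 8.8089e-7 + 1.3831e-8*I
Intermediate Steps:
u = 185/3 (u = (-10 + 13*15)/3 = (-10 + 195)/3 = (1/3)*185 = 185/3 ≈ 61.667)
R(p) = sqrt(-3 + p)
T(O) = (185/3 + O)*(O + sqrt(-3 + O)) (T(O) = (O + sqrt(-3 + O))*(O + 185/3) = (O + sqrt(-3 + O))*(185/3 + O) = (185/3 + O)*(O + sqrt(-3 + O)))
1/(T(-723) + 656790) = 1/(((-723)**2 + (185/3)*(-723) + 185*sqrt(-3 - 723)/3 - 723*sqrt(-3 - 723)) + 656790) = 1/((522729 - 44585 + 185*sqrt(-726)/3 - 7953*I*sqrt(6)) + 656790) = 1/((522729 - 44585 + 185*(11*I*sqrt(6))/3 - 7953*I*sqrt(6)) + 656790) = 1/((522729 - 44585 + 2035*I*sqrt(6)/3 - 7953*I*sqrt(6)) + 656790) = 1/((478144 - 21824*I*sqrt(6)/3) + 656790) = 1/(1134934 - 21824*I*sqrt(6)/3)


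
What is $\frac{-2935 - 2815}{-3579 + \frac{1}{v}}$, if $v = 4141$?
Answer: $\frac{11905375}{7410319} \approx 1.6066$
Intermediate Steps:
$\frac{-2935 - 2815}{-3579 + \frac{1}{v}} = \frac{-2935 - 2815}{-3579 + \frac{1}{4141}} = - \frac{5750}{-3579 + \frac{1}{4141}} = - \frac{5750}{- \frac{14820638}{4141}} = \left(-5750\right) \left(- \frac{4141}{14820638}\right) = \frac{11905375}{7410319}$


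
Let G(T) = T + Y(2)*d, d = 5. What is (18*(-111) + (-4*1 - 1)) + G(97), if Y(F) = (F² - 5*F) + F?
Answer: -1926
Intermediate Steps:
Y(F) = F² - 4*F
G(T) = -20 + T (G(T) = T + (2*(-4 + 2))*5 = T + (2*(-2))*5 = T - 4*5 = T - 20 = -20 + T)
(18*(-111) + (-4*1 - 1)) + G(97) = (18*(-111) + (-4*1 - 1)) + (-20 + 97) = (-1998 + (-4 - 1)) + 77 = (-1998 - 5) + 77 = -2003 + 77 = -1926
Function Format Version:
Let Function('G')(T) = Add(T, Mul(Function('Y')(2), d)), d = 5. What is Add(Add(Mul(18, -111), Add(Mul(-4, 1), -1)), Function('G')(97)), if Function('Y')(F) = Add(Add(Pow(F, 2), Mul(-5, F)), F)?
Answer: -1926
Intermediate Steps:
Function('Y')(F) = Add(Pow(F, 2), Mul(-4, F))
Function('G')(T) = Add(-20, T) (Function('G')(T) = Add(T, Mul(Mul(2, Add(-4, 2)), 5)) = Add(T, Mul(Mul(2, -2), 5)) = Add(T, Mul(-4, 5)) = Add(T, -20) = Add(-20, T))
Add(Add(Mul(18, -111), Add(Mul(-4, 1), -1)), Function('G')(97)) = Add(Add(Mul(18, -111), Add(Mul(-4, 1), -1)), Add(-20, 97)) = Add(Add(-1998, Add(-4, -1)), 77) = Add(Add(-1998, -5), 77) = Add(-2003, 77) = -1926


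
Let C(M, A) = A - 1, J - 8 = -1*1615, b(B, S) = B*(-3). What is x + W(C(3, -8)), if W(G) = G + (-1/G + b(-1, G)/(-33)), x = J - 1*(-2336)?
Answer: 71282/99 ≈ 720.02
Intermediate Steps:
b(B, S) = -3*B
J = -1607 (J = 8 - 1*1615 = 8 - 1615 = -1607)
x = 729 (x = -1607 - 1*(-2336) = -1607 + 2336 = 729)
C(M, A) = -1 + A
W(G) = -1/11 + G - 1/G (W(G) = G + (-1/G - 3*(-1)/(-33)) = G + (-1/G + 3*(-1/33)) = G + (-1/G - 1/11) = G + (-1/11 - 1/G) = -1/11 + G - 1/G)
x + W(C(3, -8)) = 729 + (-1/11 + (-1 - 8) - 1/(-1 - 8)) = 729 + (-1/11 - 9 - 1/(-9)) = 729 + (-1/11 - 9 - 1*(-⅑)) = 729 + (-1/11 - 9 + ⅑) = 729 - 889/99 = 71282/99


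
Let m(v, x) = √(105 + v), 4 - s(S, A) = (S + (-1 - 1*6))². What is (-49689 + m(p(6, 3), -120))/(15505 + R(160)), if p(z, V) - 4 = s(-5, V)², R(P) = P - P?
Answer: -49689/15505 + √19709/15505 ≈ -3.1957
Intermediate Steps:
R(P) = 0
s(S, A) = 4 - (-7 + S)² (s(S, A) = 4 - (S + (-1 - 1*6))² = 4 - (S + (-1 - 6))² = 4 - (S - 7)² = 4 - (-7 + S)²)
p(z, V) = 19604 (p(z, V) = 4 + (4 - (-7 - 5)²)² = 4 + (4 - 1*(-12)²)² = 4 + (4 - 1*144)² = 4 + (4 - 144)² = 4 + (-140)² = 4 + 19600 = 19604)
(-49689 + m(p(6, 3), -120))/(15505 + R(160)) = (-49689 + √(105 + 19604))/(15505 + 0) = (-49689 + √19709)/15505 = (-49689 + √19709)*(1/15505) = -49689/15505 + √19709/15505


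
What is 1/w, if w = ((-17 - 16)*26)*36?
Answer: -1/30888 ≈ -3.2375e-5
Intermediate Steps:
w = -30888 (w = -33*26*36 = -858*36 = -30888)
1/w = 1/(-30888) = -1/30888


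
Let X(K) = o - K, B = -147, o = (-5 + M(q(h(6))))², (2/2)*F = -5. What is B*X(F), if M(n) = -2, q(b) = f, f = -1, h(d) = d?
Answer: -7938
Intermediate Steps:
F = -5
q(b) = -1
o = 49 (o = (-5 - 2)² = (-7)² = 49)
X(K) = 49 - K
B*X(F) = -147*(49 - 1*(-5)) = -147*(49 + 5) = -147*54 = -7938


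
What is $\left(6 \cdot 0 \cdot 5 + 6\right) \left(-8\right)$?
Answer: $-48$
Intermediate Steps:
$\left(6 \cdot 0 \cdot 5 + 6\right) \left(-8\right) = \left(0 \cdot 5 + 6\right) \left(-8\right) = \left(0 + 6\right) \left(-8\right) = 6 \left(-8\right) = -48$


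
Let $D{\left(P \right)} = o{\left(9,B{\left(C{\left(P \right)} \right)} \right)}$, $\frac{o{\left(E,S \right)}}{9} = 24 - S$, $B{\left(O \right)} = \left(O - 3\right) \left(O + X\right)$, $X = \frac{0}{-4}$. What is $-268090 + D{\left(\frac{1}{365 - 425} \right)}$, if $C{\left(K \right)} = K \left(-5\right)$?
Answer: $- \frac{4285949}{16} \approx -2.6787 \cdot 10^{5}$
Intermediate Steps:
$X = 0$ ($X = 0 \left(- \frac{1}{4}\right) = 0$)
$C{\left(K \right)} = - 5 K$
$B{\left(O \right)} = O \left(-3 + O\right)$ ($B{\left(O \right)} = \left(O - 3\right) \left(O + 0\right) = \left(-3 + O\right) O = O \left(-3 + O\right)$)
$o{\left(E,S \right)} = 216 - 9 S$ ($o{\left(E,S \right)} = 9 \left(24 - S\right) = 216 - 9 S$)
$D{\left(P \right)} = 216 + 45 P \left(-3 - 5 P\right)$ ($D{\left(P \right)} = 216 - 9 - 5 P \left(-3 - 5 P\right) = 216 - 9 \left(- 5 P \left(-3 - 5 P\right)\right) = 216 + 45 P \left(-3 - 5 P\right)$)
$-268090 + D{\left(\frac{1}{365 - 425} \right)} = -268090 - \left(-216 + \frac{135}{365 - 425} + \frac{225}{\left(365 - 425\right)^{2}}\right) = -268090 - \left(-216 - \frac{9}{4} + \frac{1}{16}\right) = -268090 - \left(- \frac{873}{4} + \frac{1}{16}\right) = -268090 + \left(216 - \frac{1}{16} + \frac{9}{4}\right) = -268090 + \frac{3491}{16} = - \frac{4285949}{16}$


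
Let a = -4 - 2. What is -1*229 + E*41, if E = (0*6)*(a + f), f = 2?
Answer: -229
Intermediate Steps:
a = -6
E = 0 (E = (0*6)*(-6 + 2) = 0*(-4) = 0)
-1*229 + E*41 = -1*229 + 0*41 = -229 + 0 = -229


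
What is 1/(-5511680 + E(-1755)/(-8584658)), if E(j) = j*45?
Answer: -8584658/47315887726465 ≈ -1.8143e-7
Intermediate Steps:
E(j) = 45*j
1/(-5511680 + E(-1755)/(-8584658)) = 1/(-5511680 + (45*(-1755))/(-8584658)) = 1/(-5511680 - 78975*(-1/8584658)) = 1/(-5511680 + 78975/8584658) = 1/(-47315887726465/8584658) = -8584658/47315887726465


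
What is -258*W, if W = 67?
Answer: -17286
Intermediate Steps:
-258*W = -258*67 = -17286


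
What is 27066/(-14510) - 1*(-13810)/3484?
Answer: 26521289/12638210 ≈ 2.0985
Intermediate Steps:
27066/(-14510) - 1*(-13810)/3484 = 27066*(-1/14510) + 13810*(1/3484) = -13533/7255 + 6905/1742 = 26521289/12638210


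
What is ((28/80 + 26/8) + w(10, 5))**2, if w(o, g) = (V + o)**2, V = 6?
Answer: 1684804/25 ≈ 67392.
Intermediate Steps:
w(o, g) = (6 + o)**2
((28/80 + 26/8) + w(10, 5))**2 = ((28/80 + 26/8) + (6 + 10)**2)**2 = ((28*(1/80) + 26*(1/8)) + 16**2)**2 = ((7/20 + 13/4) + 256)**2 = (18/5 + 256)**2 = (1298/5)**2 = 1684804/25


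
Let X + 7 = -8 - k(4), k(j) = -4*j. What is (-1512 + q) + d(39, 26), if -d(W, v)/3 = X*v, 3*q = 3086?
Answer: -1684/3 ≈ -561.33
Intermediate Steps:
q = 3086/3 (q = (⅓)*3086 = 3086/3 ≈ 1028.7)
X = 1 (X = -7 + (-8 - (-4)*4) = -7 + (-8 - 1*(-16)) = -7 + (-8 + 16) = -7 + 8 = 1)
d(W, v) = -3*v
(-1512 + q) + d(39, 26) = (-1512 + 3086/3) - 3*26 = -1450/3 - 78 = -1684/3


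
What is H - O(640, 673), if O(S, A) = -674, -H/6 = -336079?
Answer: 2017148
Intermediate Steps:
H = 2016474 (H = -6*(-336079) = 2016474)
H - O(640, 673) = 2016474 - 1*(-674) = 2016474 + 674 = 2017148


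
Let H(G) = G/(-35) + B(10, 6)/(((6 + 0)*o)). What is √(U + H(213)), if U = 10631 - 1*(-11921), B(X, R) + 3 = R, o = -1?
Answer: √110472530/70 ≈ 150.15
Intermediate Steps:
B(X, R) = -3 + R
H(G) = -½ - G/35 (H(G) = G/(-35) + (-3 + 6)/(((6 + 0)*(-1))) = G*(-1/35) + 3/((6*(-1))) = -G/35 + 3/(-6) = -G/35 + 3*(-⅙) = -G/35 - ½ = -½ - G/35)
U = 22552 (U = 10631 + 11921 = 22552)
√(U + H(213)) = √(22552 + (-½ - 1/35*213)) = √(22552 + (-½ - 213/35)) = √(22552 - 461/70) = √(1578179/70) = √110472530/70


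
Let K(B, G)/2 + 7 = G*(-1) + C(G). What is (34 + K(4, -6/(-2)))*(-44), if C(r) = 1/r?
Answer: -1936/3 ≈ -645.33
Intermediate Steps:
C(r) = 1/r
K(B, G) = -14 - 2*G + 2/G (K(B, G) = -14 + 2*(G*(-1) + 1/G) = -14 + 2*(-G + 1/G) = -14 + 2*(1/G - G) = -14 + (-2*G + 2/G) = -14 - 2*G + 2/G)
(34 + K(4, -6/(-2)))*(-44) = (34 + (-14 - (-12)/(-2) + 2/((-6/(-2)))))*(-44) = (34 + (-14 - (-12)*(-1)/2 + 2/((-6*(-1/2)))))*(-44) = (34 + (-14 - 2*3 + 2/3))*(-44) = (34 + (-14 - 6 + 2*(1/3)))*(-44) = (34 + (-14 - 6 + 2/3))*(-44) = (34 - 58/3)*(-44) = (44/3)*(-44) = -1936/3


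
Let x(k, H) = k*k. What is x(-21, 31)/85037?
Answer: 441/85037 ≈ 0.0051860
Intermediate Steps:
x(k, H) = k**2
x(-21, 31)/85037 = (-21)**2/85037 = 441*(1/85037) = 441/85037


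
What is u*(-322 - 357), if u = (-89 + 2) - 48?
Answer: 91665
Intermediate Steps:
u = -135 (u = -87 - 48 = -135)
u*(-322 - 357) = -135*(-322 - 357) = -135*(-679) = 91665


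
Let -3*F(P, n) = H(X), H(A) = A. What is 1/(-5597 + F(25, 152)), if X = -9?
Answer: -1/5594 ≈ -0.00017876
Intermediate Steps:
F(P, n) = 3 (F(P, n) = -⅓*(-9) = 3)
1/(-5597 + F(25, 152)) = 1/(-5597 + 3) = 1/(-5594) = -1/5594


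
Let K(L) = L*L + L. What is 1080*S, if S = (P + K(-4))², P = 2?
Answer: 211680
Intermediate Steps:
K(L) = L + L² (K(L) = L² + L = L + L²)
S = 196 (S = (2 - 4*(1 - 4))² = (2 - 4*(-3))² = (2 + 12)² = 14² = 196)
1080*S = 1080*196 = 211680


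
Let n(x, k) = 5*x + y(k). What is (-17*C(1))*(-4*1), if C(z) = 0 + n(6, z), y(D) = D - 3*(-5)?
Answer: 3128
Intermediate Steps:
y(D) = 15 + D (y(D) = D + 15 = 15 + D)
n(x, k) = 15 + k + 5*x (n(x, k) = 5*x + (15 + k) = 15 + k + 5*x)
C(z) = 45 + z (C(z) = 0 + (15 + z + 5*6) = 0 + (15 + z + 30) = 0 + (45 + z) = 45 + z)
(-17*C(1))*(-4*1) = (-17*(45 + 1))*(-4*1) = -17*46*(-4) = -782*(-4) = 3128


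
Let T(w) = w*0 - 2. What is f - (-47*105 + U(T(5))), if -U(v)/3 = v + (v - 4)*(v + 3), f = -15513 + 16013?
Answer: 5411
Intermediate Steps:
f = 500
T(w) = -2 (T(w) = 0 - 2 = -2)
U(v) = -3*v - 3*(-4 + v)*(3 + v) (U(v) = -3*(v + (v - 4)*(v + 3)) = -3*(v + (-4 + v)*(3 + v)) = -3*v - 3*(-4 + v)*(3 + v))
f - (-47*105 + U(T(5))) = 500 - (-47*105 + (36 - 3*(-2)**2)) = 500 - (-4935 + (36 - 3*4)) = 500 - (-4935 + (36 - 12)) = 500 - (-4935 + 24) = 500 - 1*(-4911) = 500 + 4911 = 5411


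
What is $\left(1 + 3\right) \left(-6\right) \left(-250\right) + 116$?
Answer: $6116$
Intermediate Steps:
$\left(1 + 3\right) \left(-6\right) \left(-250\right) + 116 = 4 \left(-6\right) \left(-250\right) + 116 = \left(-24\right) \left(-250\right) + 116 = 6000 + 116 = 6116$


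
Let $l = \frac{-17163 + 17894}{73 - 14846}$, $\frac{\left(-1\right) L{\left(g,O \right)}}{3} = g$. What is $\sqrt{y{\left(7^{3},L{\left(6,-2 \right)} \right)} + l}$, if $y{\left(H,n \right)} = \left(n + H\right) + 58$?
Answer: $\frac{12 \sqrt{2008259}}{869} \approx 19.569$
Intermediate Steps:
$L{\left(g,O \right)} = - 3 g$
$y{\left(H,n \right)} = 58 + H + n$ ($y{\left(H,n \right)} = \left(H + n\right) + 58 = 58 + H + n$)
$l = - \frac{43}{869}$ ($l = \frac{731}{-14773} = 731 \left(- \frac{1}{14773}\right) = - \frac{43}{869} \approx -0.049482$)
$\sqrt{y{\left(7^{3},L{\left(6,-2 \right)} \right)} + l} = \sqrt{\left(58 + 7^{3} - 18\right) - \frac{43}{869}} = \sqrt{\left(58 + 343 - 18\right) - \frac{43}{869}} = \sqrt{383 - \frac{43}{869}} = \sqrt{\frac{332784}{869}} = \frac{12 \sqrt{2008259}}{869}$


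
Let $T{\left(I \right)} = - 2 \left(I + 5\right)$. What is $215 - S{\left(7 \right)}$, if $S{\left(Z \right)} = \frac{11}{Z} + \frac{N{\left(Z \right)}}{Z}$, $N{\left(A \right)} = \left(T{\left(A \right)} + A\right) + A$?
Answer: $\frac{1504}{7} \approx 214.86$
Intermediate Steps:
$T{\left(I \right)} = -10 - 2 I$ ($T{\left(I \right)} = - 2 \left(5 + I\right) = -10 - 2 I$)
$N{\left(A \right)} = -10$ ($N{\left(A \right)} = \left(\left(-10 - 2 A\right) + A\right) + A = \left(-10 - A\right) + A = -10$)
$S{\left(Z \right)} = \frac{1}{Z}$ ($S{\left(Z \right)} = \frac{11}{Z} - \frac{10}{Z} = \frac{1}{Z}$)
$215 - S{\left(7 \right)} = 215 - \frac{1}{7} = \frac{1504}{7}$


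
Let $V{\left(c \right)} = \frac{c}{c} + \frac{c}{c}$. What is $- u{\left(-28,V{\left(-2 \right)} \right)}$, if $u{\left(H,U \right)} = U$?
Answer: $-2$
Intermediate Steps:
$V{\left(c \right)} = 2$ ($V{\left(c \right)} = 1 + 1 = 2$)
$- u{\left(-28,V{\left(-2 \right)} \right)} = \left(-1\right) 2 = -2$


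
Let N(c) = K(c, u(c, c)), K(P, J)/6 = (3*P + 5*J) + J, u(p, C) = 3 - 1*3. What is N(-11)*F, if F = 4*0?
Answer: 0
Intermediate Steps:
F = 0
u(p, C) = 0 (u(p, C) = 3 - 3 = 0)
K(P, J) = 18*P + 36*J (K(P, J) = 6*((3*P + 5*J) + J) = 6*(3*P + 6*J) = 18*P + 36*J)
N(c) = 18*c (N(c) = 18*c + 36*0 = 18*c + 0 = 18*c)
N(-11)*F = (18*(-11))*0 = -198*0 = 0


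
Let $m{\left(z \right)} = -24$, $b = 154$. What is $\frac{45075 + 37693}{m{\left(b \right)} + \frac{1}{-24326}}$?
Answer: $- \frac{2013414368}{583825} \approx -3448.7$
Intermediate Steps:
$\frac{45075 + 37693}{m{\left(b \right)} + \frac{1}{-24326}} = \frac{45075 + 37693}{-24 + \frac{1}{-24326}} = \frac{82768}{-24 - \frac{1}{24326}} = \frac{82768}{- \frac{583825}{24326}} = 82768 \left(- \frac{24326}{583825}\right) = - \frac{2013414368}{583825}$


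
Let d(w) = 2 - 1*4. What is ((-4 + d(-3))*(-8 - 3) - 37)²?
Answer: 841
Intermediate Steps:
d(w) = -2 (d(w) = 2 - 4 = -2)
((-4 + d(-3))*(-8 - 3) - 37)² = ((-4 - 2)*(-8 - 3) - 37)² = (-6*(-11) - 37)² = (66 - 37)² = 29² = 841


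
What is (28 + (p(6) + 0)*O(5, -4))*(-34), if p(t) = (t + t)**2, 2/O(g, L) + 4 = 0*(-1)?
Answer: 1496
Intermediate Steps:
O(g, L) = -1/2 (O(g, L) = 2/(-4 + 0*(-1)) = 2/(-4 + 0) = 2/(-4) = 2*(-1/4) = -1/2)
p(t) = 4*t**2 (p(t) = (2*t)**2 = 4*t**2)
(28 + (p(6) + 0)*O(5, -4))*(-34) = (28 + (4*6**2 + 0)*(-1/2))*(-34) = (28 + (4*36 + 0)*(-1/2))*(-34) = (28 + (144 + 0)*(-1/2))*(-34) = (28 + 144*(-1/2))*(-34) = (28 - 72)*(-34) = -44*(-34) = 1496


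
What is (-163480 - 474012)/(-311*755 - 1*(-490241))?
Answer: -159373/63859 ≈ -2.4957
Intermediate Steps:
(-163480 - 474012)/(-311*755 - 1*(-490241)) = -637492/(-234805 + 490241) = -637492/255436 = -637492*1/255436 = -159373/63859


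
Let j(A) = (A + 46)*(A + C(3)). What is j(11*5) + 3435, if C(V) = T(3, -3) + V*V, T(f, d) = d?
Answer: 9596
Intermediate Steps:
C(V) = -3 + V**2 (C(V) = -3 + V*V = -3 + V**2)
j(A) = (6 + A)*(46 + A) (j(A) = (A + 46)*(A + (-3 + 3**2)) = (46 + A)*(A + (-3 + 9)) = (46 + A)*(A + 6) = (46 + A)*(6 + A) = (6 + A)*(46 + A))
j(11*5) + 3435 = (276 + (11*5)**2 + 52*(11*5)) + 3435 = (276 + 55**2 + 52*55) + 3435 = (276 + 3025 + 2860) + 3435 = 6161 + 3435 = 9596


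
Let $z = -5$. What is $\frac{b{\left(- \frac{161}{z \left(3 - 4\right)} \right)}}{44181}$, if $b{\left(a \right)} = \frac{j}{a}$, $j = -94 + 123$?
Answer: $- \frac{145}{7113141} \approx -2.0385 \cdot 10^{-5}$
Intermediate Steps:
$j = 29$
$b{\left(a \right)} = \frac{29}{a}$
$\frac{b{\left(- \frac{161}{z \left(3 - 4\right)} \right)}}{44181} = \frac{29 \frac{1}{\left(-161\right) \frac{1}{\left(-5\right) \left(3 - 4\right)}}}{44181} = \frac{29}{\left(-161\right) \frac{1}{\left(-5\right) \left(-1\right)}} \frac{1}{44181} = \frac{29}{\left(-161\right) \frac{1}{5}} \cdot \frac{1}{44181} = \frac{29}{- \frac{161}{5}} \cdot \frac{1}{44181} = 29 \left(- \frac{5}{161}\right) \frac{1}{44181} = \left(- \frac{145}{161}\right) \frac{1}{44181} = - \frac{145}{7113141}$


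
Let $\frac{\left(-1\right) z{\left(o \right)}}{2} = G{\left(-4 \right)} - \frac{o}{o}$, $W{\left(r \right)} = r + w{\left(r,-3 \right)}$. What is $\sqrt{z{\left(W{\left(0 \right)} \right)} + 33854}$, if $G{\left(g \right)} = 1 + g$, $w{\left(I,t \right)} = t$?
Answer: $\sqrt{33862} \approx 184.02$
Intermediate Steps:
$W{\left(r \right)} = -3 + r$ ($W{\left(r \right)} = r - 3 = -3 + r$)
$z{\left(o \right)} = 8$ ($z{\left(o \right)} = - 2 \left(\left(1 - 4\right) - \frac{o}{o}\right) = - 2 \left(-3 - 1\right) = \left(-2\right) \left(-4\right) = 8$)
$\sqrt{z{\left(W{\left(0 \right)} \right)} + 33854} = \sqrt{8 + 33854} = \sqrt{33862}$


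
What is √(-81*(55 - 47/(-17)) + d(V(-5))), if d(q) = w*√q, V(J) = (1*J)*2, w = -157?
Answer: √(-1352214 - 45373*I*√10)/17 ≈ 3.624 - 68.499*I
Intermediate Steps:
V(J) = 2*J (V(J) = J*2 = 2*J)
d(q) = -157*√q
√(-81*(55 - 47/(-17)) + d(V(-5))) = √(-81*(55 - 47/(-17)) - 157*I*√10) = √(-81*(55 - 47*(-1/17)) - 157*I*√10) = √(-81*(55 + 47/17) - 157*I*√10) = √(-81*982/17 - 157*I*√10) = √(-79542/17 - 157*I*√10)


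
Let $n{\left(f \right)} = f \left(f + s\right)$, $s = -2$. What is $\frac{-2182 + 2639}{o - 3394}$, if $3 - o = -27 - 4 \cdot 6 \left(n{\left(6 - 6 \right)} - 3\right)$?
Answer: $- \frac{457}{3436} \approx -0.133$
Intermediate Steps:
$n{\left(f \right)} = f \left(-2 + f\right)$ ($n{\left(f \right)} = f \left(f - 2\right) = f \left(-2 + f\right)$)
$o = -42$ ($o = 3 - \left(-27 - 4 \cdot 6 \left(\left(6 - 6\right) \left(-2 + \left(6 - 6\right)\right) - 3\right)\right) = 3 - \left(-27 - 4 \cdot 6 \left(0 \left(-2 + 0\right) - 3\right)\right) = 3 - \left(-27 - 4 \cdot 6 \left(0 \left(-2\right) - 3\right)\right) = 3 - \left(-27 - 4 \cdot 6 \left(0 - 3\right)\right) = 3 - \left(-27 - 4 \cdot 6 \left(-3\right)\right) = 3 - \left(-27 - -72\right) = 3 - \left(-27 + 72\right) = 3 - 45 = -42$)
$\frac{-2182 + 2639}{o - 3394} = \frac{-2182 + 2639}{-42 - 3394} = \frac{457}{-3436} = 457 \left(- \frac{1}{3436}\right) = - \frac{457}{3436}$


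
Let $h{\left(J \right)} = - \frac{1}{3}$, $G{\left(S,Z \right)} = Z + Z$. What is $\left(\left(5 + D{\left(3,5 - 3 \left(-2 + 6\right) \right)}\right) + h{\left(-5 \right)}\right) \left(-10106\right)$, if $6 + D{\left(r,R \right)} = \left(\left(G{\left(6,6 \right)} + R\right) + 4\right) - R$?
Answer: $- \frac{444664}{3} \approx -1.4822 \cdot 10^{5}$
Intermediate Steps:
$G{\left(S,Z \right)} = 2 Z$
$h{\left(J \right)} = - \frac{1}{3}$ ($h{\left(J \right)} = \left(-1\right) \frac{1}{3} = - \frac{1}{3}$)
$D{\left(r,R \right)} = 10$ ($D{\left(r,R \right)} = -6 + \left(\left(\left(2 \cdot 6 + R\right) + 4\right) - R\right) = -6 + \left(\left(\left(12 + R\right) + 4\right) - R\right) = -6 + \left(\left(16 + R\right) - R\right) = -6 + 16 = 10$)
$\left(\left(5 + D{\left(3,5 - 3 \left(-2 + 6\right) \right)}\right) + h{\left(-5 \right)}\right) \left(-10106\right) = \left(\left(5 + 10\right) - \frac{1}{3}\right) \left(-10106\right) = \left(15 - \frac{1}{3}\right) \left(-10106\right) = \frac{44}{3} \left(-10106\right) = - \frac{444664}{3}$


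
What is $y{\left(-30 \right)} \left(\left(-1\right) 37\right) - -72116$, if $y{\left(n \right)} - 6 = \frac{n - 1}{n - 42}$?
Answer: $\frac{5175221}{72} \approx 71878.0$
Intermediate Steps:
$y{\left(n \right)} = 6 + \frac{-1 + n}{-42 + n}$ ($y{\left(n \right)} = 6 + \frac{n - 1}{n - 42} = 6 + \frac{-1 + n}{-42 + n}$)
$y{\left(-30 \right)} \left(\left(-1\right) 37\right) - -72116 = \frac{-253 + 7 \left(-30\right)}{-42 - 30} \left(\left(-1\right) 37\right) - -72116 = \frac{-253 - 210}{-72} \left(-37\right) + 72116 = \left(- \frac{1}{72}\right) \left(-463\right) \left(-37\right) + 72116 = \frac{463}{72} \left(-37\right) + 72116 = - \frac{17131}{72} + 72116 = \frac{5175221}{72}$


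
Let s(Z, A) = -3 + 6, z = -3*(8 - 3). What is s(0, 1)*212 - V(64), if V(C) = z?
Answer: 651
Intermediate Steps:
z = -15 (z = -3*5 = -15)
s(Z, A) = 3
V(C) = -15
s(0, 1)*212 - V(64) = 3*212 - 1*(-15) = 636 + 15 = 651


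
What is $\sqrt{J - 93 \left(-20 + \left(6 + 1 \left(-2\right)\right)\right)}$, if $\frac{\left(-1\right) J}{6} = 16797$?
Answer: $i \sqrt{99294} \approx 315.11 i$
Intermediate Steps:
$J = -100782$ ($J = \left(-6\right) 16797 = -100782$)
$\sqrt{J - 93 \left(-20 + \left(6 + 1 \left(-2\right)\right)\right)} = \sqrt{-100782 - 93 \left(-20 + \left(6 + 1 \left(-2\right)\right)\right)} = \sqrt{-100782 - 93 \left(-20 + \left(6 - 2\right)\right)} = \sqrt{-100782 - 93 \left(-20 + 4\right)} = \sqrt{-100782 - -1488} = \sqrt{-100782 + 1488} = \sqrt{-99294} = i \sqrt{99294}$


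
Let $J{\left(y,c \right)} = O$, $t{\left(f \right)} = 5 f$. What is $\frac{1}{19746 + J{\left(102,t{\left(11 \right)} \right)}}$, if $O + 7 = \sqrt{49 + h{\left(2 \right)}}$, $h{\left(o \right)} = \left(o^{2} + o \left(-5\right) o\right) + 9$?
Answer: $\frac{19739}{389628079} - \frac{\sqrt{42}}{389628079} \approx 5.0645 \cdot 10^{-5}$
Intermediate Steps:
$h{\left(o \right)} = 9 - 4 o^{2}$ ($h{\left(o \right)} = \left(o^{2} + - 5 o o\right) + 9 = \left(o^{2} - 5 o^{2}\right) + 9 = - 4 o^{2} + 9 = 9 - 4 o^{2}$)
$O = -7 + \sqrt{42}$ ($O = -7 + \sqrt{49 + \left(9 - 4 \cdot 2^{2}\right)} = -7 + \sqrt{49 + \left(9 - 16\right)} = -7 + \sqrt{49 - 7} = -7 + \sqrt{42} \approx -0.51926$)
$J{\left(y,c \right)} = -7 + \sqrt{42}$
$\frac{1}{19746 + J{\left(102,t{\left(11 \right)} \right)}} = \frac{1}{19746 - \left(7 - \sqrt{42}\right)} = \frac{1}{19739 + \sqrt{42}}$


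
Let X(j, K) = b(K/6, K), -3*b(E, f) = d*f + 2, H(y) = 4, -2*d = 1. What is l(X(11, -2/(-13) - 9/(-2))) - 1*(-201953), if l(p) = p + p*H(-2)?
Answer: 31504753/156 ≈ 2.0195e+5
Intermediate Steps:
d = -1/2 (d = -1/2*1 = -1/2 ≈ -0.50000)
b(E, f) = -2/3 + f/6 (b(E, f) = -(-f/2 + 2)/3 = -(2 - f/2)/3 = -2/3 + f/6)
X(j, K) = -2/3 + K/6
l(p) = 5*p (l(p) = p + p*4 = p + 4*p = 5*p)
l(X(11, -2/(-13) - 9/(-2))) - 1*(-201953) = 5*(-2/3 + (-2/(-13) - 9/(-2))/6) - 1*(-201953) = 5*(-2/3 + (-2*(-1/13) - 9*(-1/2))/6) + 201953 = 5*(-2/3 + (2/13 + 9/2)/6) + 201953 = 5*(-2/3 + (1/6)*(121/26)) + 201953 = 5*(-2/3 + 121/156) + 201953 = 5*(17/156) + 201953 = 85/156 + 201953 = 31504753/156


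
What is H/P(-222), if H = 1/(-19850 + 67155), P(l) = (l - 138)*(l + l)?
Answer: 1/7561231200 ≈ 1.3225e-10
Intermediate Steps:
P(l) = 2*l*(-138 + l) (P(l) = (-138 + l)*(2*l) = 2*l*(-138 + l))
H = 1/47305 ≈ 2.1139e-5
H/P(-222) = 1/(47305*((2*(-222)*(-138 - 222)))) = 1/(47305*((2*(-222)*(-360)))) = (1/47305)/159840 = (1/47305)*(1/159840) = 1/7561231200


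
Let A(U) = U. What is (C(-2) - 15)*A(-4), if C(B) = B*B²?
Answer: 92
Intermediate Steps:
C(B) = B³
(C(-2) - 15)*A(-4) = ((-2)³ - 15)*(-4) = (-8 - 15)*(-4) = -23*(-4) = 92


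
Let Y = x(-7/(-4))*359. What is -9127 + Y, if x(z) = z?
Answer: -33995/4 ≈ -8498.8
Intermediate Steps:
Y = 2513/4 (Y = -7/(-4)*359 = -7*(-¼)*359 = (7/4)*359 = 2513/4 ≈ 628.25)
-9127 + Y = -9127 + 2513/4 = -33995/4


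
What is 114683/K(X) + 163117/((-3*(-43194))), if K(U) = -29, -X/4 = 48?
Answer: -14856122113/3757878 ≈ -3953.3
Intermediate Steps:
X = -192 (X = -4*48 = -192)
114683/K(X) + 163117/((-3*(-43194))) = 114683/(-29) + 163117/((-3*(-43194))) = 114683*(-1/29) + 163117/129582 = -114683/29 + 163117*(1/129582) = -114683/29 + 163117/129582 = -14856122113/3757878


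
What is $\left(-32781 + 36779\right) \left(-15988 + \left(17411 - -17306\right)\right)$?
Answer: $74878542$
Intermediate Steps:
$\left(-32781 + 36779\right) \left(-15988 + \left(17411 - -17306\right)\right) = 3998 \left(-15988 + \left(17411 + 17306\right)\right) = 3998 \left(-15988 + 34717\right) = 3998 \cdot 18729 = 74878542$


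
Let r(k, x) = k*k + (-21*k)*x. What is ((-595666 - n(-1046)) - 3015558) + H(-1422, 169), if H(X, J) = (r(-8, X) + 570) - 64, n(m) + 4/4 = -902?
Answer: -3848647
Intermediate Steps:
n(m) = -903 (n(m) = -1 - 902 = -903)
r(k, x) = k² - 21*k*x
H(X, J) = 570 + 168*X (H(X, J) = (-8*(-8 - 21*X) + 570) - 64 = ((64 + 168*X) + 570) - 64 = (634 + 168*X) - 64 = 570 + 168*X)
((-595666 - n(-1046)) - 3015558) + H(-1422, 169) = ((-595666 - 1*(-903)) - 3015558) + (570 + 168*(-1422)) = ((-595666 + 903) - 3015558) + (570 - 238896) = (-594763 - 3015558) - 238326 = -3610321 - 238326 = -3848647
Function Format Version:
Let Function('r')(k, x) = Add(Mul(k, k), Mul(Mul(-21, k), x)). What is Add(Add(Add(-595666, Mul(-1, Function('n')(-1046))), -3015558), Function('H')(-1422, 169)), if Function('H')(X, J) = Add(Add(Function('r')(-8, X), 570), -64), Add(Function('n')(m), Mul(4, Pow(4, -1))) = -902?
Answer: -3848647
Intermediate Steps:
Function('n')(m) = -903 (Function('n')(m) = Add(-1, -902) = -903)
Function('r')(k, x) = Add(Pow(k, 2), Mul(-21, k, x))
Function('H')(X, J) = Add(570, Mul(168, X)) (Function('H')(X, J) = Add(Add(Mul(-8, Add(-8, Mul(-21, X))), 570), -64) = Add(Add(Add(64, Mul(168, X)), 570), -64) = Add(Add(634, Mul(168, X)), -64) = Add(570, Mul(168, X)))
Add(Add(Add(-595666, Mul(-1, Function('n')(-1046))), -3015558), Function('H')(-1422, 169)) = Add(Add(Add(-595666, Mul(-1, -903)), -3015558), Add(570, Mul(168, -1422))) = Add(Add(Add(-595666, 903), -3015558), Add(570, -238896)) = Add(Add(-594763, -3015558), -238326) = Add(-3610321, -238326) = -3848647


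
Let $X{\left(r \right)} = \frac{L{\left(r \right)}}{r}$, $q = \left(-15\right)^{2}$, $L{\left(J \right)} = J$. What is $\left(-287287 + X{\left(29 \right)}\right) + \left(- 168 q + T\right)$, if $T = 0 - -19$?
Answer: $-325067$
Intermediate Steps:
$T = 19$ ($T = 0 + 19 = 19$)
$q = 225$
$X{\left(r \right)} = 1$ ($X{\left(r \right)} = \frac{r}{r} = 1$)
$\left(-287287 + X{\left(29 \right)}\right) + \left(- 168 q + T\right) = \left(-287287 + 1\right) + \left(\left(-168\right) 225 + 19\right) = -287286 + \left(-37800 + 19\right) = -287286 - 37781 = -325067$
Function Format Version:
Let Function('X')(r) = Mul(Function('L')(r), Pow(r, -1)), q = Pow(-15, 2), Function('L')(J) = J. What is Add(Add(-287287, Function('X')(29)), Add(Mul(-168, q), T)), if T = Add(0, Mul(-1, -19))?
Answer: -325067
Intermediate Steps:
T = 19 (T = Add(0, 19) = 19)
q = 225
Function('X')(r) = 1 (Function('X')(r) = Mul(r, Pow(r, -1)) = 1)
Add(Add(-287287, Function('X')(29)), Add(Mul(-168, q), T)) = Add(Add(-287287, 1), Add(Mul(-168, 225), 19)) = Add(-287286, Add(-37800, 19)) = Add(-287286, -37781) = -325067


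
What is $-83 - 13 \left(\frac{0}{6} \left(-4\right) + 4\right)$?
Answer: $-135$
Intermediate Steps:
$-83 - 13 \left(\frac{0}{6} \left(-4\right) + 4\right) = -83 - 13 \left(0 \cdot \frac{1}{6} \left(-4\right) + 4\right) = -83 - 13 \left(0 \left(-4\right) + 4\right) = -83 - 13 \left(0 + 4\right) = -83 - 52 = -135$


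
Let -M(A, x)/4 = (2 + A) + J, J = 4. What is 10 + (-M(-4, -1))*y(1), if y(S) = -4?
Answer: -22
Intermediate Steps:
M(A, x) = -24 - 4*A (M(A, x) = -4*((2 + A) + 4) = -4*(6 + A) = -24 - 4*A)
10 + (-M(-4, -1))*y(1) = 10 - (-24 - 4*(-4))*(-4) = 10 - (-24 + 16)*(-4) = 10 - 1*(-8)*(-4) = 10 + 8*(-4) = 10 - 32 = -22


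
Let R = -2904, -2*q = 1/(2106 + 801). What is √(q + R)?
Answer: I*√10906971622/1938 ≈ 53.889*I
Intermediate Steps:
q = -1/5814 (q = -1/(2*(2106 + 801)) = -½/2907 = -½*1/2907 = -1/5814 ≈ -0.00017200)
√(q + R) = √(-1/5814 - 2904) = √(-16883857/5814) = I*√10906971622/1938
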